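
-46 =-46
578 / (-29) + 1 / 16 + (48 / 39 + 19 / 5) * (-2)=-902691 / 30160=-29.93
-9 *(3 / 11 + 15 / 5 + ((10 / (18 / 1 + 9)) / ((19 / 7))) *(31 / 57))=-1076546 / 35739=-30.12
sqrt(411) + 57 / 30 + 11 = 129 / 10 + sqrt(411) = 33.17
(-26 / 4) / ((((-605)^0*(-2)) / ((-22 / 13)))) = -11 / 2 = -5.50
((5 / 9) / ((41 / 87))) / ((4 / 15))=725 / 164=4.42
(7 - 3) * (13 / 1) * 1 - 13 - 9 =30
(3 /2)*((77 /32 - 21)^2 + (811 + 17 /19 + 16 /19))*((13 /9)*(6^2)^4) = 640808668773 /152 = 4215846505.09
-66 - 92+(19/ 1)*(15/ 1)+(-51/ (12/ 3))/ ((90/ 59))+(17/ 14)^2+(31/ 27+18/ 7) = 6553387/ 52920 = 123.84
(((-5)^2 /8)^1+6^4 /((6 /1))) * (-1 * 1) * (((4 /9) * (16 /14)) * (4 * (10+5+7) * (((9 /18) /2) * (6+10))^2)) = -9872896 /63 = -156712.63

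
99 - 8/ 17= 1675/ 17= 98.53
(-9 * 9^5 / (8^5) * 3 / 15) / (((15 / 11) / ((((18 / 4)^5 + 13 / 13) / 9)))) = -12791804553 / 26214400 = -487.97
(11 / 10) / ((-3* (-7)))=0.05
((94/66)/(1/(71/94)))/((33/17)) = 1207/2178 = 0.55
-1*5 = -5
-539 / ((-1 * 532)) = 77 / 76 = 1.01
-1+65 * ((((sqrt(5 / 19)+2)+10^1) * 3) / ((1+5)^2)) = 65 * sqrt(95) / 228+64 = 66.78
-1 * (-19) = 19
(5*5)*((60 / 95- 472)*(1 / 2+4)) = -1007550 / 19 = -53028.95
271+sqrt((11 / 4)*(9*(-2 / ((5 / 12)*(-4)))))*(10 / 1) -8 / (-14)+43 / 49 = 3*sqrt(330)+13350 / 49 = 326.95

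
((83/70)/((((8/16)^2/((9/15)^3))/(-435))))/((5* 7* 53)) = -389934/1623125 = -0.24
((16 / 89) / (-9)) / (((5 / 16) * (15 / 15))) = -256 / 4005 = -0.06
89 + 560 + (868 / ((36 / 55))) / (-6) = 23111 / 54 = 427.98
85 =85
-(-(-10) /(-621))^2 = -100 /385641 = -0.00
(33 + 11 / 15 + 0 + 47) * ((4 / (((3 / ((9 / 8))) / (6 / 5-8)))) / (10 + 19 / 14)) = -288218 / 3975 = -72.51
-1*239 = -239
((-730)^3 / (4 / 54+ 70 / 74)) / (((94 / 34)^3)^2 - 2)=-857858.46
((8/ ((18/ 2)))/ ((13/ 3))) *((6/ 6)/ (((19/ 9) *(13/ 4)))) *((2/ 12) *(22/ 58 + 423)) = 196448/ 93119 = 2.11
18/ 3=6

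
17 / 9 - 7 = -46 / 9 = -5.11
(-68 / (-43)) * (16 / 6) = 544 / 129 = 4.22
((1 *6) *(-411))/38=-1233/19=-64.89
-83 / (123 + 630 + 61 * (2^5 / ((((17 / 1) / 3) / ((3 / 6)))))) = -1411 / 15729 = -0.09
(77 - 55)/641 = 0.03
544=544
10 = 10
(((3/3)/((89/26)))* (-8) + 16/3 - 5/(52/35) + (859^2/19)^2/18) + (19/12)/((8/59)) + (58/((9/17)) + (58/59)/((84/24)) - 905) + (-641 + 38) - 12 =4162639472068342787/49680173088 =83788747.37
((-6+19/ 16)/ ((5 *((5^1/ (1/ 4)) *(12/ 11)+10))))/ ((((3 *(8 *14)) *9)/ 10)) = -121/ 1209600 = -0.00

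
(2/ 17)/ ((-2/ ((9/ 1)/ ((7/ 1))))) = -9/ 119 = -0.08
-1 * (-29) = 29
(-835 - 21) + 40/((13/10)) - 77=-11729/13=-902.23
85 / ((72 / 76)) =1615 / 18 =89.72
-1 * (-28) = 28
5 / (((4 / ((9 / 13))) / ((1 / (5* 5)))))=9 / 260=0.03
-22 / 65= -0.34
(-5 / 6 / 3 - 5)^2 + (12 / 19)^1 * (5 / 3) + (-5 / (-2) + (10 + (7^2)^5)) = 1738917887749 / 6156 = 282475290.41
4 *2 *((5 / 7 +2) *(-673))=-102296 / 7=-14613.71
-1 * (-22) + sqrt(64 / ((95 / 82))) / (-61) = 22 - 8 * sqrt(7790) / 5795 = 21.88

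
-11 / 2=-5.50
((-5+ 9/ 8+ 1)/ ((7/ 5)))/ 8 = -115/ 448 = -0.26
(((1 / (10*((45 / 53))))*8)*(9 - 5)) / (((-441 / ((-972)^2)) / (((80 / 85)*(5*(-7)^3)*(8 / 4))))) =2215600128 / 85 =26065883.86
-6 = -6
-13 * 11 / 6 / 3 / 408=-143 / 7344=-0.02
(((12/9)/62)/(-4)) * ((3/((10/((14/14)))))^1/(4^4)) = -1/158720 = -0.00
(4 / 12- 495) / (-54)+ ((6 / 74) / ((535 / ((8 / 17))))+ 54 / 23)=7214926312 / 626927445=11.51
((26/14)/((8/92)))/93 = 299/1302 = 0.23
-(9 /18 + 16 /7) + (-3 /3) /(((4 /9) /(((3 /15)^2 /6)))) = -3921 /1400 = -2.80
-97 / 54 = -1.80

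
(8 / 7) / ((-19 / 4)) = -32 / 133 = -0.24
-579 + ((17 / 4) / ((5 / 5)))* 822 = 5829 / 2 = 2914.50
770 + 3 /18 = 4621 /6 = 770.17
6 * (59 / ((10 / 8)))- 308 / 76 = 26519 / 95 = 279.15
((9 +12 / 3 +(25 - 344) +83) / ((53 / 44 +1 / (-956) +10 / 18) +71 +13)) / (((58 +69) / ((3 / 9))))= -1758801 / 257701415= -0.01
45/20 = 9/4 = 2.25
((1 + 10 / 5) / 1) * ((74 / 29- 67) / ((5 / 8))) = -44856 / 145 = -309.35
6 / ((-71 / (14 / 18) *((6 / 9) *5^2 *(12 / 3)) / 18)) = -63 / 3550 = -0.02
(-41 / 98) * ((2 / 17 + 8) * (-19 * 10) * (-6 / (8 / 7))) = -806265 / 238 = -3387.67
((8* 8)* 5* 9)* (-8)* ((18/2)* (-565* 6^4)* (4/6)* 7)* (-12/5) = -1700577607680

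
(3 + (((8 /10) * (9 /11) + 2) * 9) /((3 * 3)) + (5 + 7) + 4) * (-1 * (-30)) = 7146 /11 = 649.64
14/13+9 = 131/13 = 10.08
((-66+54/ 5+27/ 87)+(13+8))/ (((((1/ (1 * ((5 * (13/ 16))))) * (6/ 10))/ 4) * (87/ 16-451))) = 2.06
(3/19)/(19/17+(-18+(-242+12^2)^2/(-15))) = -765/3183887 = -0.00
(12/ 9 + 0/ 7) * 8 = 10.67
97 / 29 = 3.34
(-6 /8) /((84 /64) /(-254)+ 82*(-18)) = 1016 /1999495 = 0.00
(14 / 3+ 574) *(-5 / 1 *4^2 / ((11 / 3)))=-12625.45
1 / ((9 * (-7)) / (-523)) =523 / 63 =8.30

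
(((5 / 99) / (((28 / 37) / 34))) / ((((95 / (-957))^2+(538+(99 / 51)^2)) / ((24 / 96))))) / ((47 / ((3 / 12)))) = 8408280155 / 1509694165098112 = 0.00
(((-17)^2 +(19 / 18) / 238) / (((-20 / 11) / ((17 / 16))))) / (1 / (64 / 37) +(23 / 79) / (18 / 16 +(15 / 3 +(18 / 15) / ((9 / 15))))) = -13986759215 / 50846292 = -275.08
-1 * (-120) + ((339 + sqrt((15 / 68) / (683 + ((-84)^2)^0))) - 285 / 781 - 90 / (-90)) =sqrt(4845) / 3876 + 358975 / 781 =459.65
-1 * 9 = -9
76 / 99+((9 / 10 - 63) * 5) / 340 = -9799 / 67320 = -0.15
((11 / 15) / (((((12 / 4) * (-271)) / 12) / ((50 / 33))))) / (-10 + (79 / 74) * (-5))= 592 / 553653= 0.00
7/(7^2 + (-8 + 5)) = 7/46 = 0.15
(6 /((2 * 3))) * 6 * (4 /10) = 12 /5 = 2.40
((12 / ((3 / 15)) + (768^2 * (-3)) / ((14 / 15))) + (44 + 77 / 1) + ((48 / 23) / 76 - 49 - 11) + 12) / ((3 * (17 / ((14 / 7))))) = -11598075098 / 156009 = -74342.35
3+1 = 4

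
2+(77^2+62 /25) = 148337 /25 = 5933.48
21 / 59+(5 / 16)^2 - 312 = -4705597 / 15104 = -311.55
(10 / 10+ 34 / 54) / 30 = 0.05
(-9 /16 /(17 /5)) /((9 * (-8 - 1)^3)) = 5 /198288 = 0.00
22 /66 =1 /3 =0.33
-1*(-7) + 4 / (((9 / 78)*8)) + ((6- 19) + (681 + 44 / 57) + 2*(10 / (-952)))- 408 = 1230365 / 4522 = 272.08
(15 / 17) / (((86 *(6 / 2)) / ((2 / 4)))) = 5 / 2924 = 0.00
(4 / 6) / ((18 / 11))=11 / 27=0.41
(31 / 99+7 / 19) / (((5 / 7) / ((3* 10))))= 17948 / 627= 28.63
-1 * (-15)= 15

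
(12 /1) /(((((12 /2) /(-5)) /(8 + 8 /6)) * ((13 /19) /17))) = -90440 /39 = -2318.97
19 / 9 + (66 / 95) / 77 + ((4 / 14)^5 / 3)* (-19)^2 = 33758609 / 14369985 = 2.35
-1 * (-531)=531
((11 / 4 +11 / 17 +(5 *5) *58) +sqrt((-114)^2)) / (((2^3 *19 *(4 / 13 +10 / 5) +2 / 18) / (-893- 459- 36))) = -4327163217 / 697901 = -6200.25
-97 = -97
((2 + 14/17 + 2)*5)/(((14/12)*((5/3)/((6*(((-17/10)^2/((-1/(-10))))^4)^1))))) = 454244911011/8750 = 51913704.12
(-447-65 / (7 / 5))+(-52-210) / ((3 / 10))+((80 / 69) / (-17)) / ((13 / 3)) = -145893946 / 106743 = -1366.78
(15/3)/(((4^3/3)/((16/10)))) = 0.38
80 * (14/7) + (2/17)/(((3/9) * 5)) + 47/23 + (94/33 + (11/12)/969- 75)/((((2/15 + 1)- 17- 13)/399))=43183463391/37246660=1159.39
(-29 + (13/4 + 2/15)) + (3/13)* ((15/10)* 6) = -18361/780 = -23.54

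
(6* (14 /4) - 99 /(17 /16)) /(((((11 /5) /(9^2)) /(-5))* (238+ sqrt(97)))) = 3865050 /69113 - 276075* sqrt(97) /1174921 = 53.61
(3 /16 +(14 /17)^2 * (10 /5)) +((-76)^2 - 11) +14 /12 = 80009681 /13872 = 5767.71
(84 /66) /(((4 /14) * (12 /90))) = 735 /22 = 33.41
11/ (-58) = -11/ 58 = -0.19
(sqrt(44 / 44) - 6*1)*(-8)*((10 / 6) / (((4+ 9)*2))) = 100 / 39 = 2.56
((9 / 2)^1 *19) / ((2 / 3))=513 / 4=128.25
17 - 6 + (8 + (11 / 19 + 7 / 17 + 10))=9687 / 323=29.99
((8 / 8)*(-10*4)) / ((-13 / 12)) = 480 / 13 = 36.92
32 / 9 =3.56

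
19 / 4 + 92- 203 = -425 / 4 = -106.25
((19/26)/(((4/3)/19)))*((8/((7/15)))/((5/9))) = 29241/91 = 321.33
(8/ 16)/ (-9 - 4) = -0.04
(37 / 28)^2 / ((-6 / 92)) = -31487 / 1176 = -26.77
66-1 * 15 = 51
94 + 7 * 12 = 178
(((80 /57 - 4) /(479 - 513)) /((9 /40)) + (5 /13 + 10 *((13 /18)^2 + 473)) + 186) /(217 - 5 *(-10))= 3348090673 /181623546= 18.43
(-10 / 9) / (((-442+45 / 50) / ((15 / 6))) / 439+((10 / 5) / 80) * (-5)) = 878000 / 416367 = 2.11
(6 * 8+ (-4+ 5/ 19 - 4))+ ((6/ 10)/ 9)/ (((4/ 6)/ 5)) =1549/ 38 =40.76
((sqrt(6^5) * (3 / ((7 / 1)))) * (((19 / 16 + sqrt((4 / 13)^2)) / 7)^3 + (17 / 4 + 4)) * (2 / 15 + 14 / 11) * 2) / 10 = 6654130131843 * sqrt(6) / 185679894400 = 87.78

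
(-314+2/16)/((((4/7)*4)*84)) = -837/512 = -1.63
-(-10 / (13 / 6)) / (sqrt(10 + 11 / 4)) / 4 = 10 * sqrt(51) / 221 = 0.32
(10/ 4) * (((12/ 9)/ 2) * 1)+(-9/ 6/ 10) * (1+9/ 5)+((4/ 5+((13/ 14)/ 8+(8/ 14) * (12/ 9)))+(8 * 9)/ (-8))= -6.08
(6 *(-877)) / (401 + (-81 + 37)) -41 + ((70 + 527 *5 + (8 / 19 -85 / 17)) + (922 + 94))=8276801 / 2261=3660.68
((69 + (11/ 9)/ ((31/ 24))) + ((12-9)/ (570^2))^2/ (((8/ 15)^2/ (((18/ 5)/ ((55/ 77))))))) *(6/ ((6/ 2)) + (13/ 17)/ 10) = 95760496342868227/ 659320003200000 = 145.24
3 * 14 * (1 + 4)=210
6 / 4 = 3 / 2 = 1.50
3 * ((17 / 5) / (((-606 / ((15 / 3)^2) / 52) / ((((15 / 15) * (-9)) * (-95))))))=-1889550 / 101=-18708.42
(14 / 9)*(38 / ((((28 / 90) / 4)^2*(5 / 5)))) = 68400 / 7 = 9771.43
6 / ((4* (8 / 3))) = 9 / 16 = 0.56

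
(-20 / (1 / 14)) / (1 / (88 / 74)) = -12320 / 37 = -332.97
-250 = -250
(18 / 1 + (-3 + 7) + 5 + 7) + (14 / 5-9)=139 / 5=27.80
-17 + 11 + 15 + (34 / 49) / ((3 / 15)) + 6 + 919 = 45936 / 49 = 937.47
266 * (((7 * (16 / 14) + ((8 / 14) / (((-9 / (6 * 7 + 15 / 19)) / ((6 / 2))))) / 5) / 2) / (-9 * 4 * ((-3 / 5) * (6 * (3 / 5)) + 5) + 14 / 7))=-10590 / 1253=-8.45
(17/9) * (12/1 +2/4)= 425/18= 23.61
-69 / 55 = -1.25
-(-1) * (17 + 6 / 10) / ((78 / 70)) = 616 / 39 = 15.79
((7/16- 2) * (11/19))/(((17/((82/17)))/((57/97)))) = -33825/224264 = -0.15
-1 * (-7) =7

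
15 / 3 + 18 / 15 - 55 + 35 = -69 / 5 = -13.80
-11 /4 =-2.75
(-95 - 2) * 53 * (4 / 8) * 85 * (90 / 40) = -3932865 / 8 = -491608.12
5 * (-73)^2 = 26645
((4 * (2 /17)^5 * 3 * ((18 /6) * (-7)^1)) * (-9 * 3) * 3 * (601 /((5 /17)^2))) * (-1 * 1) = -392563584 /122825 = -3196.12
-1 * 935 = -935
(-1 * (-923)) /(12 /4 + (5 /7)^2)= 45227 /172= 262.95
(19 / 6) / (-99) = -19 / 594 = -0.03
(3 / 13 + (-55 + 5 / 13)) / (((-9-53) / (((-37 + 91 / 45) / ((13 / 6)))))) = -1112818 / 78585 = -14.16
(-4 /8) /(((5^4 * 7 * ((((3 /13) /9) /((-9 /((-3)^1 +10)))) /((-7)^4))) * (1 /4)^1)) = 34398 /625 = 55.04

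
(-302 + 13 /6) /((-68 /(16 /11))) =3598 /561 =6.41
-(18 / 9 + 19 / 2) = -23 / 2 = -11.50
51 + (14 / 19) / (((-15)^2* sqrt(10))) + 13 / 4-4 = 50.25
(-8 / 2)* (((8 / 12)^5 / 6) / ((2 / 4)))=-128 / 729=-0.18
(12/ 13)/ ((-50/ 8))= -48/ 325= -0.15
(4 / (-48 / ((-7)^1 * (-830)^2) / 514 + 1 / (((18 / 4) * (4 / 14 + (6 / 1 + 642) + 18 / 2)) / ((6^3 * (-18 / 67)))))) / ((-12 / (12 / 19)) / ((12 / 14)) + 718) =-15281795208148 / 52155958531811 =-0.29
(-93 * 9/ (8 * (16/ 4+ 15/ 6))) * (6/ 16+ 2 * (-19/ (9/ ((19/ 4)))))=10137/ 32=316.78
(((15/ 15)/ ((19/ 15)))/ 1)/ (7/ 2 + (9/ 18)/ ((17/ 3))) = 255/ 1159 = 0.22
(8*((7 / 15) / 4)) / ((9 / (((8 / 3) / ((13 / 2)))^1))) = 224 / 5265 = 0.04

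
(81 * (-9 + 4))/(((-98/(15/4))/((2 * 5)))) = 30375/196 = 154.97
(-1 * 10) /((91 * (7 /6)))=-60 /637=-0.09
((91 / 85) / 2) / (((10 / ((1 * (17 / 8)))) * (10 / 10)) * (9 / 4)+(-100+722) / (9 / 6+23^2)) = 13793 / 303040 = 0.05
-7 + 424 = 417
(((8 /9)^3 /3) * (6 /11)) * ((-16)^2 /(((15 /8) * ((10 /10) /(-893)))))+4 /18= -1872730006 /120285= -15569.11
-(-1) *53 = 53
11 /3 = 3.67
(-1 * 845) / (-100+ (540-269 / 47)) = -39715 / 20411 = -1.95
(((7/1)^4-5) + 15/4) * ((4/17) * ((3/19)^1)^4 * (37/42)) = 9589401/31016398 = 0.31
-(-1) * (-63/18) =-7/2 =-3.50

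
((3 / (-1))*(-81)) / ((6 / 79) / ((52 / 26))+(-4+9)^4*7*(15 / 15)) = 19197 / 345628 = 0.06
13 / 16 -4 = -51 / 16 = -3.19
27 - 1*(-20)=47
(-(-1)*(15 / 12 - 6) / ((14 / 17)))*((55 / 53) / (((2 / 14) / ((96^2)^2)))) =-188608020480 / 53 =-3558641895.85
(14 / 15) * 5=4.67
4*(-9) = -36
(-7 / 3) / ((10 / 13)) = -91 / 30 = -3.03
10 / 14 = 5 / 7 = 0.71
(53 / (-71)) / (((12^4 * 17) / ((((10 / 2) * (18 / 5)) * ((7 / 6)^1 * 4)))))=-371 / 2085696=-0.00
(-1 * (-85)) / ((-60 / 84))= -119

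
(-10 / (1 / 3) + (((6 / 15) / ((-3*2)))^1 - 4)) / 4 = -8.52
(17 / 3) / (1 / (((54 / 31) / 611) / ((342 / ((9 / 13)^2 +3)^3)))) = 3456057024 / 1737067196111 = 0.00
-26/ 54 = -13/ 27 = -0.48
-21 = -21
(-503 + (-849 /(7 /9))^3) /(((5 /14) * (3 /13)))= -2319819050900 /147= -15781081978.91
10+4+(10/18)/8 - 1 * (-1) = 1085/72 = 15.07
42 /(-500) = -21 /250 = -0.08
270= 270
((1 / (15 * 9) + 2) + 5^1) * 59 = 55814 / 135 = 413.44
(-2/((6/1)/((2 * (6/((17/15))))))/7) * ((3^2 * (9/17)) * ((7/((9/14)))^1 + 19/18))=-58050/2023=-28.70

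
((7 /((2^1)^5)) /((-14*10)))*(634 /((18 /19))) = -6023 /5760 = -1.05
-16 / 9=-1.78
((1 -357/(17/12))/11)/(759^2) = -251/6336891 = -0.00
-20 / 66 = -10 / 33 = -0.30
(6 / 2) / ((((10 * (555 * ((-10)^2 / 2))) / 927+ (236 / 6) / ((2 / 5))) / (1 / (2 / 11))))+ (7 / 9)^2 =12868687 / 19907370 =0.65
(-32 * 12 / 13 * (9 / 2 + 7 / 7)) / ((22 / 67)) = -494.77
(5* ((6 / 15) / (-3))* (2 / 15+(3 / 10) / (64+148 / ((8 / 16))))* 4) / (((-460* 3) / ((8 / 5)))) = 7 / 16875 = 0.00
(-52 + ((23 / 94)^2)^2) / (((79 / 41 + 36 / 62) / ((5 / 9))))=-8599617247535 / 746474080656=-11.52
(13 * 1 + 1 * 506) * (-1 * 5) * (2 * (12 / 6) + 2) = -15570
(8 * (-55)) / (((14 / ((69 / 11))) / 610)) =-120257.14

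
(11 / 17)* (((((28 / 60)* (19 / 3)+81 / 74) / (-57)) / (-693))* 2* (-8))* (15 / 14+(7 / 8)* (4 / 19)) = -18018632 / 13518552915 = -0.00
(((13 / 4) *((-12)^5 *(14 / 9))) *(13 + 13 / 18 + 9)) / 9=-9528064 / 3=-3176021.33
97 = 97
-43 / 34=-1.26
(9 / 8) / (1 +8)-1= -0.88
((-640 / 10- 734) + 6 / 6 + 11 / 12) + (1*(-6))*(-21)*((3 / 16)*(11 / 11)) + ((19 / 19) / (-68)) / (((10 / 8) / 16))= -1576199 / 2040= -772.65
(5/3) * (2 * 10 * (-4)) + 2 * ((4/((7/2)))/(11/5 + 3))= -36280/273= -132.89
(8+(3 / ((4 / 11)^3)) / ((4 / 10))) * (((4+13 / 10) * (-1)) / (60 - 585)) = 1112417 / 672000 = 1.66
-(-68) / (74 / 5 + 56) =170 / 177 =0.96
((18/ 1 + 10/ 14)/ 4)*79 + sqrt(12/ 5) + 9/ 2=2*sqrt(15)/ 5 + 10475/ 28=375.66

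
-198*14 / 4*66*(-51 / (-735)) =-111078 / 35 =-3173.66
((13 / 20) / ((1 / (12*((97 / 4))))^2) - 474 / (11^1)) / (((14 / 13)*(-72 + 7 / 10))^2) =10224418035 / 1096043564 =9.33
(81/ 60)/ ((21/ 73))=657/ 140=4.69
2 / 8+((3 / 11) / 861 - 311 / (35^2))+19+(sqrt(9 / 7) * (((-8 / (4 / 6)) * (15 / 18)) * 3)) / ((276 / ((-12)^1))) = 90 * sqrt(7) / 161+41980231 / 2209900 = 20.48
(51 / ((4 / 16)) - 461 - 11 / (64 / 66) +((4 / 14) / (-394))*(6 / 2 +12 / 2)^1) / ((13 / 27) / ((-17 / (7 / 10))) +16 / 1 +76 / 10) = -11.38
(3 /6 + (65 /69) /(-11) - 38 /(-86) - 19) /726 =-0.02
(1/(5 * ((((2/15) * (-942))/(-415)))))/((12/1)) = 415/7536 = 0.06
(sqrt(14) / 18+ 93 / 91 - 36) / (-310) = 3183 / 28210 - sqrt(14) / 5580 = 0.11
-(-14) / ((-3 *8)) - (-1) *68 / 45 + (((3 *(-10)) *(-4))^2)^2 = 207360000.93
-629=-629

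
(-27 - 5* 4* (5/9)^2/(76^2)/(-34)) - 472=-499.00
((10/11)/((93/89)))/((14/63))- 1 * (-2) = 2017/341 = 5.91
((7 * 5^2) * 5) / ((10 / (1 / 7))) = 25 / 2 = 12.50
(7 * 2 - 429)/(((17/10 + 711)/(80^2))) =-26560000/7127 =-3726.67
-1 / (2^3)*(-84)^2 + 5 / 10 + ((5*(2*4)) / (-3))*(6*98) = -8721.50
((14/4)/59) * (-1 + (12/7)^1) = 5/118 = 0.04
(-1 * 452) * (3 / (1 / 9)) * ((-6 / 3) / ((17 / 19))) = 463752 / 17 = 27279.53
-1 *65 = -65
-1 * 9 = -9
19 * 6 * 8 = 912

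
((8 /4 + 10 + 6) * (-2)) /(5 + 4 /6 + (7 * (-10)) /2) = 27 /22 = 1.23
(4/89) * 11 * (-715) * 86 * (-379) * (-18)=-18457330320/89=-207385733.93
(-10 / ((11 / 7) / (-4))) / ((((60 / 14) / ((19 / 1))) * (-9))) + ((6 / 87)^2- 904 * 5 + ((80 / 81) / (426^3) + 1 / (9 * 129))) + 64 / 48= -4531.20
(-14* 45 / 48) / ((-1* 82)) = 105 / 656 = 0.16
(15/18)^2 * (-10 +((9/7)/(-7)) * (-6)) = -2725/441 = -6.18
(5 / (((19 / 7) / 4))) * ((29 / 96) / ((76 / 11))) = 0.32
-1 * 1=-1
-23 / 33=-0.70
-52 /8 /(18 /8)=-26 /9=-2.89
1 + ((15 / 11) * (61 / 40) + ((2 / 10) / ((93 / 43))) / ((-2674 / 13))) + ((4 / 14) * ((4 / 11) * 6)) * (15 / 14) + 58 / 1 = 2149751423 / 34815480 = 61.75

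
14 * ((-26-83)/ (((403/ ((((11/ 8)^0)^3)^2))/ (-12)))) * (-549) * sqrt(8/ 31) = -20106576 * sqrt(62)/ 12493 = -12672.64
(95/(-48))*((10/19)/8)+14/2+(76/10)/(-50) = 161227/24000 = 6.72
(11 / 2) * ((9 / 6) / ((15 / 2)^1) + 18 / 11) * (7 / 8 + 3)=3131 / 80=39.14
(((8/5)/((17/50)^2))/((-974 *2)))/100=-10/140743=-0.00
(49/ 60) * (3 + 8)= 539/ 60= 8.98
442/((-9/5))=-2210/9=-245.56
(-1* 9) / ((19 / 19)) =-9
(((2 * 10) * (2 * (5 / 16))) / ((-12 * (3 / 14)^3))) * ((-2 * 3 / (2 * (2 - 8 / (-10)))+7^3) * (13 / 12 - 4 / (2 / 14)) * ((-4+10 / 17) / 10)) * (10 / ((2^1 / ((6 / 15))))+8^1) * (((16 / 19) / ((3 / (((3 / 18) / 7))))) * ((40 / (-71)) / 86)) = 971761000 / 6676911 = 145.54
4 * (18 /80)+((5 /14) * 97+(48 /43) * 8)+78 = 184322 /1505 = 122.47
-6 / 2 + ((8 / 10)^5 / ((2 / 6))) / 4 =-8607 / 3125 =-2.75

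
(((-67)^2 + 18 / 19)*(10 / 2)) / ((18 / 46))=9810535 / 171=57371.55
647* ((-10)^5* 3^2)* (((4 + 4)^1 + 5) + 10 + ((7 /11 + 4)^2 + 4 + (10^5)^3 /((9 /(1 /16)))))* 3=-1467881250010250809200000 /121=-12131250000084717431404.96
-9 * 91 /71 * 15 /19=-12285 /1349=-9.11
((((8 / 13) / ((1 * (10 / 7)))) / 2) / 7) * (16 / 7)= 32 / 455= 0.07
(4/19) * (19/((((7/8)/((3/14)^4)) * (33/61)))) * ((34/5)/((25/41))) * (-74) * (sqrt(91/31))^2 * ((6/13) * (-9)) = 18348976656/102342625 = 179.29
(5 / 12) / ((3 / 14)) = 35 / 18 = 1.94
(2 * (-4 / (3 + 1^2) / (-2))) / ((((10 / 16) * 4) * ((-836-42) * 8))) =-1 / 17560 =-0.00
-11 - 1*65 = -76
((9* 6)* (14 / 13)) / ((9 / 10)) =840 / 13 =64.62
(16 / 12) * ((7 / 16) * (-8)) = -14 / 3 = -4.67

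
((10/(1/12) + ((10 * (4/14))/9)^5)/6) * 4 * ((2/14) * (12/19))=952764681280/131994060219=7.22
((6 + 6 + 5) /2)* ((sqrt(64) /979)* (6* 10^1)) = 4080 /979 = 4.17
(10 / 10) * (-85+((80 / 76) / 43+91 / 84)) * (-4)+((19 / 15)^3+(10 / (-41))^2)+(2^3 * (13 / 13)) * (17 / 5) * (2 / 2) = 1691182337818 / 4635147375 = 364.86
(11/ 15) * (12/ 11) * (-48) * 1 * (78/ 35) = -14976/ 175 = -85.58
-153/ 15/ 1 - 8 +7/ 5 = -84/ 5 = -16.80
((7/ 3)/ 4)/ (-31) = -7/ 372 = -0.02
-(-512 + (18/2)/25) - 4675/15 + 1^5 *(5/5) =15073/75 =200.97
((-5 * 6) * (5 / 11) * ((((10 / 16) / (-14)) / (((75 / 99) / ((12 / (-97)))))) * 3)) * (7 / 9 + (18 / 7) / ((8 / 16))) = -16785 / 9506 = -1.77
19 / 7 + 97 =698 / 7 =99.71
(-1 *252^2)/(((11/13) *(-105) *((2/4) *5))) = 78624/275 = 285.91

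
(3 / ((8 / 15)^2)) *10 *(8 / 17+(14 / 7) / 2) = 155.10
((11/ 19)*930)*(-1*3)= -30690/ 19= -1615.26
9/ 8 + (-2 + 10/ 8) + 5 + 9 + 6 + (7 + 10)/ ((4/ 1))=197/ 8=24.62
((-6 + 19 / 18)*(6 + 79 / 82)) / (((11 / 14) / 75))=-8893325 / 2706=-3286.52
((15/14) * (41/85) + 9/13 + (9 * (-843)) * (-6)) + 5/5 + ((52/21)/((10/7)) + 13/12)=4225818533/92820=45527.03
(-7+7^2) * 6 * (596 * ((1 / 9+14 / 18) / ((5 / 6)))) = 801024 / 5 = 160204.80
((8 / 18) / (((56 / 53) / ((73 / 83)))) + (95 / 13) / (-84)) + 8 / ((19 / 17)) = 38441329 / 5166252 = 7.44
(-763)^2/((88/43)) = 25033267/88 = 284468.94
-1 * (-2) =2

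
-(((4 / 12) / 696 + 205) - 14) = -398809 / 2088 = -191.00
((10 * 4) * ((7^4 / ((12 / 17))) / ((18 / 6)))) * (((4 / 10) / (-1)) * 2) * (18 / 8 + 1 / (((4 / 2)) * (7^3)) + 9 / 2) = -2204594 / 9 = -244954.89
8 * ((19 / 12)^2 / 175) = 361 / 3150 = 0.11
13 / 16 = 0.81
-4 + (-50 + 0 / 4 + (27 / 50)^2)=-53.71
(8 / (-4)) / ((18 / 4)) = -4 / 9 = -0.44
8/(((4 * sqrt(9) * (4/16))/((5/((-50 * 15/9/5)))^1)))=-4/5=-0.80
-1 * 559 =-559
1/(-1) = -1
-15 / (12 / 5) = -25 / 4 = -6.25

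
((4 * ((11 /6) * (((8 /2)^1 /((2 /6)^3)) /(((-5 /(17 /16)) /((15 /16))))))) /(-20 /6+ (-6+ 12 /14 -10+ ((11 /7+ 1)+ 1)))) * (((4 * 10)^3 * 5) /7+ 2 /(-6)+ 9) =2423979459 /5008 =484021.46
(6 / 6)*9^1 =9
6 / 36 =1 / 6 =0.17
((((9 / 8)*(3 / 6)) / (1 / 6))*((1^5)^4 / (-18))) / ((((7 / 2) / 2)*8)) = -3 / 224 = -0.01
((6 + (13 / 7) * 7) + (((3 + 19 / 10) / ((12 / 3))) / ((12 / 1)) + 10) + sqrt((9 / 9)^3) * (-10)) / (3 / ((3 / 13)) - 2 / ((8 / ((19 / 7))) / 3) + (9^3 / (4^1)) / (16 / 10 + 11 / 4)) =1861307 / 5150760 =0.36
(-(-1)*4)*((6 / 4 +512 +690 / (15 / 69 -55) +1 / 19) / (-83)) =-799528 / 33117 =-24.14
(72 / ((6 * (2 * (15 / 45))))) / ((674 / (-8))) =-72 / 337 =-0.21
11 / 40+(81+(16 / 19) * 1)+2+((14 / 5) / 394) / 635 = 7997199319 / 95072200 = 84.12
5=5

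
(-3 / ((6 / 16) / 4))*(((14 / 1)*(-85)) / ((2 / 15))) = 285600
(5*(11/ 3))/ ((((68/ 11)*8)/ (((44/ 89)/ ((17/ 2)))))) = 6655/ 308652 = 0.02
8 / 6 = 4 / 3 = 1.33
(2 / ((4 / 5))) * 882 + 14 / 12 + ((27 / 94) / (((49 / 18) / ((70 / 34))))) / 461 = 34129930691 / 15470238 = 2206.17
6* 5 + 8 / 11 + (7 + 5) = 470 / 11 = 42.73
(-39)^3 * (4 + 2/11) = -2728674/11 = -248061.27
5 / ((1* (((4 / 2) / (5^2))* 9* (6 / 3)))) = 125 / 36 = 3.47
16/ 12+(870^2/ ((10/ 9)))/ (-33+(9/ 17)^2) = -98428541/ 4728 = -20818.22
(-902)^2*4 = 3254416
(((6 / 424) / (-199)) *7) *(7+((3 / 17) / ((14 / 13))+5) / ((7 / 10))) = -8982 / 1255093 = -0.01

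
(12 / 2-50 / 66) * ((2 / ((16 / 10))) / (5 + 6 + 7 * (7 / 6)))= 173 / 506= 0.34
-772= -772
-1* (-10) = 10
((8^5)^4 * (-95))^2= 11996282661958865752956858719030109798400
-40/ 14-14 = -118/ 7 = -16.86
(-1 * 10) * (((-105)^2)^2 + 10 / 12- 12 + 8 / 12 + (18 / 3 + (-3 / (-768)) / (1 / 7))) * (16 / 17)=-155584794275 / 136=-1144005840.26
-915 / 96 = -305 / 32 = -9.53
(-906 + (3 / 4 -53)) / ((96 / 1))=-3833 / 384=-9.98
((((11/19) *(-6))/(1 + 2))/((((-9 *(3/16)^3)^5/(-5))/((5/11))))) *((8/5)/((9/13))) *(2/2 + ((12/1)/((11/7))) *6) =-617504757867427240345600/1593749874362283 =-387453996.26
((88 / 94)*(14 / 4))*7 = 1078 / 47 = 22.94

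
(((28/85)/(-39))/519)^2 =784/2960068635225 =0.00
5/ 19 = 0.26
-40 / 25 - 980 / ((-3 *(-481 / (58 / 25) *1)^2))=-138157256 / 86760375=-1.59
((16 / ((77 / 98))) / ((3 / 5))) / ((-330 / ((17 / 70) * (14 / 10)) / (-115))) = 21896 / 5445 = 4.02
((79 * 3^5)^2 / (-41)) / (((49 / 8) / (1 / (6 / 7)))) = -491366412 / 287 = -1712078.09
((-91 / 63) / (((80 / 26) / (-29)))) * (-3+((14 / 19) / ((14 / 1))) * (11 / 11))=-34307 / 855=-40.13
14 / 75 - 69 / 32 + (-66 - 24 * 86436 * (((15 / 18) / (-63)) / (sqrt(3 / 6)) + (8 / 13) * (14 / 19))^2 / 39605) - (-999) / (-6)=-2560058691830047 / 10438249442400 + 1229312 * sqrt(2) / 1956487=-244.37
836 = 836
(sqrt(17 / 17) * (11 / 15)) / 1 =11 / 15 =0.73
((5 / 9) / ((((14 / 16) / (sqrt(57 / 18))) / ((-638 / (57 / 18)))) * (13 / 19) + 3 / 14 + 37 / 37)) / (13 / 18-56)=-353405369856 / 42698860902785-45517472 * sqrt(114) / 42698860902785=-0.01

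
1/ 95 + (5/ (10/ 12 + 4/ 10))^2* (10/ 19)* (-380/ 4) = -106873631/ 130055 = -821.76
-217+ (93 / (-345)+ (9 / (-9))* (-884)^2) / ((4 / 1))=-89967291 / 460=-195581.07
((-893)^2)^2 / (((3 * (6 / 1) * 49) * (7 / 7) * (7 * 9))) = 635924907601 / 55566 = 11444496.77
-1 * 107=-107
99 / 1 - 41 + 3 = 61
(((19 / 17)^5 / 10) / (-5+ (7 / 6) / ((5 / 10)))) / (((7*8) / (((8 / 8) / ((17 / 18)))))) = -66854673 / 54068154560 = -0.00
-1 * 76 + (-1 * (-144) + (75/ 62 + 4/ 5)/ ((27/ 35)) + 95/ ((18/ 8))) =188873/ 1674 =112.83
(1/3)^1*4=4/3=1.33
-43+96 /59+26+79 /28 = -20735 /1652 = -12.55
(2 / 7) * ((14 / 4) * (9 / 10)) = 9 / 10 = 0.90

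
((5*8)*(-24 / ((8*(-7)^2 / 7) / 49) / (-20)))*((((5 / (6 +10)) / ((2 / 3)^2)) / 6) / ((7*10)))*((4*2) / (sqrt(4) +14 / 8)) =3 / 20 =0.15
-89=-89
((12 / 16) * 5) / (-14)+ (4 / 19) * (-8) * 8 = -13.74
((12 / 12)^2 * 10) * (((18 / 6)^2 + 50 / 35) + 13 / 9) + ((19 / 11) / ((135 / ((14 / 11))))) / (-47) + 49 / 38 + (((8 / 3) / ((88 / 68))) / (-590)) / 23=33260515052771 / 277126770690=120.02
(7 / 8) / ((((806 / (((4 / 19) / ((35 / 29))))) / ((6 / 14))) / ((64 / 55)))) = 1392 / 14739725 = 0.00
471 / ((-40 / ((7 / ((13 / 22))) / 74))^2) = 2792559 / 370177600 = 0.01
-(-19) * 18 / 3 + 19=133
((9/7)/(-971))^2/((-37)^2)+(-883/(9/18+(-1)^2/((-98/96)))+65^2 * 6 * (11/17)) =921949166380961107/50534126979679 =18244.09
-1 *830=-830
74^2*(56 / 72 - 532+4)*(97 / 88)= -3182337.30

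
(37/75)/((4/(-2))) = -37/150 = -0.25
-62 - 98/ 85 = -5368/ 85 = -63.15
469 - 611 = -142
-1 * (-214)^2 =-45796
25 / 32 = 0.78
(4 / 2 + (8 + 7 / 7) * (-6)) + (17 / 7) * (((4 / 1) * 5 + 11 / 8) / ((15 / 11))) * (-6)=-39257 / 140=-280.41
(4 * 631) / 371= 2524 / 371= 6.80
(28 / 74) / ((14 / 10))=10 / 37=0.27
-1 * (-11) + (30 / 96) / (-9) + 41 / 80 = 11.48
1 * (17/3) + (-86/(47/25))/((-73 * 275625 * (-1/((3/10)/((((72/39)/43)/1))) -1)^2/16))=87524740677581/15445466594775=5.67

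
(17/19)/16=17/304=0.06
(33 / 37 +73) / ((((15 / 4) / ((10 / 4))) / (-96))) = -4729.08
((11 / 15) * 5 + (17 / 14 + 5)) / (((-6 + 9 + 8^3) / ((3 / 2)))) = 0.03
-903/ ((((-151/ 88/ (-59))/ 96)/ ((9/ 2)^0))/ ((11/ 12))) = -412577088/ 151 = -2732298.60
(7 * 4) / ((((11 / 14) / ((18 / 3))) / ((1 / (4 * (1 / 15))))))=8820 / 11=801.82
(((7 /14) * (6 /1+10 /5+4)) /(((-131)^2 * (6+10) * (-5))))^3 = -27 /323450441233984000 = -0.00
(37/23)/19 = 37/437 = 0.08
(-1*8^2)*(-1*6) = 384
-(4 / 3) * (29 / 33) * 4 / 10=-0.47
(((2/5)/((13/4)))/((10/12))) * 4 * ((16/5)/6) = 512/1625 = 0.32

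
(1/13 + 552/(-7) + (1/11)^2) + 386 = 3382888/11011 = 307.23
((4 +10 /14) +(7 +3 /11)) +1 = 1000 /77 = 12.99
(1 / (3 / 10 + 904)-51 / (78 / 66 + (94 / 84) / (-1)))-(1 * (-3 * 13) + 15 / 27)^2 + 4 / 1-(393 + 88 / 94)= -2676035694265 / 998374329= -2680.39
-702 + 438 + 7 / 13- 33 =-3854 / 13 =-296.46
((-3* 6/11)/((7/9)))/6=-27/77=-0.35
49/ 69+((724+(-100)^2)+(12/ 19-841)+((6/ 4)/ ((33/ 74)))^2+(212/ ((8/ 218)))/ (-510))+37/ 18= 9886.38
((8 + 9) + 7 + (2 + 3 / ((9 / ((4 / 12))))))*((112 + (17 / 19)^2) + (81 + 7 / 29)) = 477384875 / 94221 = 5066.65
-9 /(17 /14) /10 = -63 /85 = -0.74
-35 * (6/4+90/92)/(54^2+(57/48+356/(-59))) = -627760/21068989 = -0.03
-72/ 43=-1.67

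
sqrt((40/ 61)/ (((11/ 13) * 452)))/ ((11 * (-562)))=-sqrt(9856990)/ 468737786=-0.00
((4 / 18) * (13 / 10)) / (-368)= -13 / 16560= -0.00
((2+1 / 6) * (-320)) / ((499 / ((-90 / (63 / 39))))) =270400 / 3493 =77.41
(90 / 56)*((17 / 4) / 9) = 85 / 112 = 0.76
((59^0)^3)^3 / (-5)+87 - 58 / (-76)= 16637 / 190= 87.56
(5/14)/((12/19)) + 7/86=4673/7224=0.65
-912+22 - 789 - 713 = -2392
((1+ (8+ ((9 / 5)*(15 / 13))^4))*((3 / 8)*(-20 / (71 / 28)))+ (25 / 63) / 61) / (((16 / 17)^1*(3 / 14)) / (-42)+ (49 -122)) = 75717842282075 / 67701849145047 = 1.12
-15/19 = -0.79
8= 8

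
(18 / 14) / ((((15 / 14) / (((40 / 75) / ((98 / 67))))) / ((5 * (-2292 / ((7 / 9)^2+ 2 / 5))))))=-99509472 / 19943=-4989.69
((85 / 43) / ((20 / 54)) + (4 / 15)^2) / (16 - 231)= -104651 / 4160250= -0.03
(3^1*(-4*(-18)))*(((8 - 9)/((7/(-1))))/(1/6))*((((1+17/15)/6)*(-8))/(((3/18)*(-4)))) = 27648/35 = 789.94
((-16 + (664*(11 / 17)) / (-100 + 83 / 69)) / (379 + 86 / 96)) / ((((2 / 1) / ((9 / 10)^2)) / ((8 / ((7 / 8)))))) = -2933978112 / 14792651405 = -0.20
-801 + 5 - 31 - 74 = -901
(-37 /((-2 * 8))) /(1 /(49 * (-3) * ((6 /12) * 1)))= -5439 /32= -169.97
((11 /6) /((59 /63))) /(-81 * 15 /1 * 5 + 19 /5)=-0.00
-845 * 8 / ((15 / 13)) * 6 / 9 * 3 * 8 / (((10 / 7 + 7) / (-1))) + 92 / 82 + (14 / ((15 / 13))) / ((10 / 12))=2020569898 / 181425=11137.22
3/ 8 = 0.38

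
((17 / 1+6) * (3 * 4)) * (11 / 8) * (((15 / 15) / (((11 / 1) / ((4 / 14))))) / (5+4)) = 23 / 21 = 1.10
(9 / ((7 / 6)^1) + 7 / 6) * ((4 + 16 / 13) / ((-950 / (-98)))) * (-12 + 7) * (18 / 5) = -532644 / 6175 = -86.26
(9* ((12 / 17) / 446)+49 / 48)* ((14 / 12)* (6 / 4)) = 1318457 / 727872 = 1.81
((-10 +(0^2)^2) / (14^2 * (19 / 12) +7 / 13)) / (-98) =195 / 594076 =0.00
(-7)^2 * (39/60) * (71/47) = 45227/940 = 48.11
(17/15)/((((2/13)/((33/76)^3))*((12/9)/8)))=7942077/2194880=3.62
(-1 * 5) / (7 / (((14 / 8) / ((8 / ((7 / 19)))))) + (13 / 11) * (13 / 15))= -5775 / 101503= -0.06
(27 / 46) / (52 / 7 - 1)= 0.09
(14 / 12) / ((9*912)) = 7 / 49248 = 0.00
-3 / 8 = -0.38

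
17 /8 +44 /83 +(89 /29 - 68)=-1199185 /19256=-62.28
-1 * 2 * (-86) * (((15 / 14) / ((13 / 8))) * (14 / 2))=10320 / 13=793.85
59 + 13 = 72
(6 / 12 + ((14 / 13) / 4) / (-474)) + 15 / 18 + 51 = 214983 / 4108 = 52.33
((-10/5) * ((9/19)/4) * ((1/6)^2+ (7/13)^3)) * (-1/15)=2909/1001832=0.00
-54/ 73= -0.74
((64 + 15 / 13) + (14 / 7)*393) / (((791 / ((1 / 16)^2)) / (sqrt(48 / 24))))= 11065*sqrt(2) / 2632448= 0.01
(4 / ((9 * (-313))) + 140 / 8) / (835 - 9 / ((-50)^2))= 123233750 / 5880462147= 0.02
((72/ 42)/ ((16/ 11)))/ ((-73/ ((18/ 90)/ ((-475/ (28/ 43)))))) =33/ 7455125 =0.00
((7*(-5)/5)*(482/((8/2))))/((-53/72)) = 60732/53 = 1145.89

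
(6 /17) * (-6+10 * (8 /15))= -4 /17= -0.24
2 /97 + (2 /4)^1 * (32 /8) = 196 /97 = 2.02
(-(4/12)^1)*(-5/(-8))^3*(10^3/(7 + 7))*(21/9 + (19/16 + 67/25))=-664375/18432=-36.04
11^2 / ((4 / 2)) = 121 / 2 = 60.50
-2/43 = -0.05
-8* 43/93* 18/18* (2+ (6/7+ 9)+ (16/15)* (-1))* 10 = -779504/1953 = -399.13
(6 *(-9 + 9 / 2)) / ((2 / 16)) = -216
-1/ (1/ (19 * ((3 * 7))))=-399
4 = 4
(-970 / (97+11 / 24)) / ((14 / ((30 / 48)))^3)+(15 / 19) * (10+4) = 11.05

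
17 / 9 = 1.89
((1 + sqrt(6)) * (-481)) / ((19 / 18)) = -8658 * sqrt(6) / 19-8658 / 19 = -1571.88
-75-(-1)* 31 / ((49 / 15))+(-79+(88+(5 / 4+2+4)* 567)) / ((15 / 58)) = 7773453 / 490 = 15864.19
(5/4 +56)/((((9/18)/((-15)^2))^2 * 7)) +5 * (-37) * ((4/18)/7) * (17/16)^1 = 834701855/504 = 1656154.47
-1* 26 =-26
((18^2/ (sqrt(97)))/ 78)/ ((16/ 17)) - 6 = -6 + 459*sqrt(97)/ 10088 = -5.55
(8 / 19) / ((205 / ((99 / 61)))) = 792 / 237595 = 0.00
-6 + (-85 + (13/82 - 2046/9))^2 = 5897108929/60516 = 97447.10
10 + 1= 11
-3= -3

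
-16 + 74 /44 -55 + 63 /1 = -139 /22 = -6.32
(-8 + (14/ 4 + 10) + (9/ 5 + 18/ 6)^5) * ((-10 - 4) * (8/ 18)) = -446869444/ 28125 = -15888.69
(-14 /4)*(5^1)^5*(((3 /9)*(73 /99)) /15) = -319375 /1782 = -179.22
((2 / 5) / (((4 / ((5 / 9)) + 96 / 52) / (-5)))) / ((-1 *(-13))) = -5 / 294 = -0.02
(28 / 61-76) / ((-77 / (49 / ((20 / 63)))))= 508032 / 3355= 151.43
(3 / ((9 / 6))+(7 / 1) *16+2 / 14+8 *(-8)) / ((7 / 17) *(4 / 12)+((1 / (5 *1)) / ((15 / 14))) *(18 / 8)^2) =3580200 / 77273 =46.33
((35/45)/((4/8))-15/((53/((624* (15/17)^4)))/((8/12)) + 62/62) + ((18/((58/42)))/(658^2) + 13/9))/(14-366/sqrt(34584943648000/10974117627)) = -1856711531373897039233016000/2166835060522830603409024021-5420741094474766447860* sqrt(1246683631335)/15167845423659814223863168147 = -1.26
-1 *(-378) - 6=372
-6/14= -3/7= -0.43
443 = 443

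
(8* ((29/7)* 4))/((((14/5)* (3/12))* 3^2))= 9280/441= 21.04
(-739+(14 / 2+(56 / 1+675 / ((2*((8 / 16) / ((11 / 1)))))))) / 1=6749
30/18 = 5/3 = 1.67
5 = 5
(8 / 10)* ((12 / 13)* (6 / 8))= 36 / 65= 0.55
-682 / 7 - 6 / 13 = -8908 / 91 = -97.89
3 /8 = 0.38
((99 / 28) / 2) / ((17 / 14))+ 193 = 13223 / 68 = 194.46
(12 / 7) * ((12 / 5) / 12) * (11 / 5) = 132 / 175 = 0.75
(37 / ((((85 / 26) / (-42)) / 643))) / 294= -618566 / 595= -1039.61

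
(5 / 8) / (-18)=-5 / 144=-0.03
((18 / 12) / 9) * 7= 7 / 6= 1.17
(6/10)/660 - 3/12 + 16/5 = 1623/550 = 2.95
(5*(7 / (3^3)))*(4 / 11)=140 / 297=0.47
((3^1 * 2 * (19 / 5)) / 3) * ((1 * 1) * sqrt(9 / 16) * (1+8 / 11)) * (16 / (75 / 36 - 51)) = -103968 / 32285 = -3.22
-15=-15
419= 419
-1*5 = -5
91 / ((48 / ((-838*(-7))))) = 266903 / 24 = 11120.96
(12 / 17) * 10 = 120 / 17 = 7.06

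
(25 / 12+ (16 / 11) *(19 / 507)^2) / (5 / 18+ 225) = 23585929 / 2547926810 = 0.01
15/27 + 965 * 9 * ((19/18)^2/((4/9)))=3135365/144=21773.37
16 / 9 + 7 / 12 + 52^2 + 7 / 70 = 2706.46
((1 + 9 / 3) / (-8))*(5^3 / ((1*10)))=-25 / 4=-6.25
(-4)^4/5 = 256/5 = 51.20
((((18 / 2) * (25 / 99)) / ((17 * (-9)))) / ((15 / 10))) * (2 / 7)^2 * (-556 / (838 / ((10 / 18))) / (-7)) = -278000 / 6530644197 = -0.00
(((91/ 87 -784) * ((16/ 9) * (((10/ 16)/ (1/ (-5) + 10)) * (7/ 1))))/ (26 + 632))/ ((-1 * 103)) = 243275/ 26533521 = 0.01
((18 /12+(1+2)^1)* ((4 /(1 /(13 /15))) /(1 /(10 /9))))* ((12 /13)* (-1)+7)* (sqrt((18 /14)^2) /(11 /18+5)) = 17064 /707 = 24.14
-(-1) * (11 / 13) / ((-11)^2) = 0.01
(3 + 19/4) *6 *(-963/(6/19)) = -567207/4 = -141801.75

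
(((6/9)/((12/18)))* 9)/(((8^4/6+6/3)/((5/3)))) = 45/2054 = 0.02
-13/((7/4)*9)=-52/63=-0.83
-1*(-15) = 15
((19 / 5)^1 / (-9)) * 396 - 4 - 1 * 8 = -896 / 5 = -179.20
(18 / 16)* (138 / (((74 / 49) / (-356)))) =-2708181 / 74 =-36597.04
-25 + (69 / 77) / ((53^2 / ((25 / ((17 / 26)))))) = -91879675 / 3676981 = -24.99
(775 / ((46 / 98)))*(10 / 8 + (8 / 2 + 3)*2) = 2316475 / 92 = 25179.08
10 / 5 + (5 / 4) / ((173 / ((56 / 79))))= 2.01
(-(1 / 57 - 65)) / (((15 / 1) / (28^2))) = 3396.42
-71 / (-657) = 71 / 657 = 0.11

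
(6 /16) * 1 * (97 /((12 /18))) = 873 /16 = 54.56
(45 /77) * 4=180 /77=2.34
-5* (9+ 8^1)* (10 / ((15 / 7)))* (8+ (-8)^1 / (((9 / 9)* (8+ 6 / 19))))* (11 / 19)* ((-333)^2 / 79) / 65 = -53803638504 / 1541527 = -34902.82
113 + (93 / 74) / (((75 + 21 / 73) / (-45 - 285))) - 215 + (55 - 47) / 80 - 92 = -67583563 / 338920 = -199.41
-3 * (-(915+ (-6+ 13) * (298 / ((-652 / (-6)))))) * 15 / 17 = 6852330 / 2771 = 2472.87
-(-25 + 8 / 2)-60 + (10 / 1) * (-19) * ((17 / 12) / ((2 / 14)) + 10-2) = -20659 / 6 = -3443.17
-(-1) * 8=8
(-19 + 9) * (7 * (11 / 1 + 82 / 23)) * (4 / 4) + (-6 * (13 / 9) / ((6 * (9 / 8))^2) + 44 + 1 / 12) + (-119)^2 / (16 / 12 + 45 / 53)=384911457433 / 69817788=5513.09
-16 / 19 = -0.84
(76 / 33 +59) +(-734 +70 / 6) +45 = -20329 / 33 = -616.03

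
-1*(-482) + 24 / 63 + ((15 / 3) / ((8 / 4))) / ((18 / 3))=40555 / 84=482.80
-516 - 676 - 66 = -1258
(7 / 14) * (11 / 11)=1 / 2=0.50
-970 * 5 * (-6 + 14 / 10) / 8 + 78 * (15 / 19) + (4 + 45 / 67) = 14537663 / 5092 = 2855.00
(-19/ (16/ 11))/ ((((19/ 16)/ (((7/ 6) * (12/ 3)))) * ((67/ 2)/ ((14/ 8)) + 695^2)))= -1078/ 10143927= -0.00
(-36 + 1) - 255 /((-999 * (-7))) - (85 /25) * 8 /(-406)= -11819506 /337995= -34.97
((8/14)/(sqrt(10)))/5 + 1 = 2 * sqrt(10)/175 + 1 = 1.04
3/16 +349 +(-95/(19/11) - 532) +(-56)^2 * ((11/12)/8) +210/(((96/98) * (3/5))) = 7661/16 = 478.81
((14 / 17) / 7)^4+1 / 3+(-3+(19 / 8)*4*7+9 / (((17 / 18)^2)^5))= 964933211316287 / 12095963402694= 79.77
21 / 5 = 4.20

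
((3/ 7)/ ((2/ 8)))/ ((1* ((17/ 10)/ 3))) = 360/ 119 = 3.03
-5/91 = -0.05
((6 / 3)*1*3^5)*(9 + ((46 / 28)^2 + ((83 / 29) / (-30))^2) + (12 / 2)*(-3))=-3150296739 / 1030225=-3057.87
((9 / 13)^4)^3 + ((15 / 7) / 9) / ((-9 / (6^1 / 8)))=-45318182419193 / 5871117450865212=-0.01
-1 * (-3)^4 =-81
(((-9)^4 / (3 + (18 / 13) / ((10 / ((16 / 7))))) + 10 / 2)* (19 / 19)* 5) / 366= 2494000 / 92049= 27.09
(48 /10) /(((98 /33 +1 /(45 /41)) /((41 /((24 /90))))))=365310 /1921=190.17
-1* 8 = -8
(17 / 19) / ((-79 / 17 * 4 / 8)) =-0.39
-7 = -7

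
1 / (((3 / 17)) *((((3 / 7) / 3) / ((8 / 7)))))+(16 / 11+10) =1874 / 33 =56.79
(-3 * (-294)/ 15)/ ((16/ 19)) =2793/ 40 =69.82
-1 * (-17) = 17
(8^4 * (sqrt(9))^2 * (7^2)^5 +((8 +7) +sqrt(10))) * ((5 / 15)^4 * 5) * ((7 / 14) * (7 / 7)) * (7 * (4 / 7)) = 10 * sqrt(10) / 81 +34710558597170 / 27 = 1285576244340.02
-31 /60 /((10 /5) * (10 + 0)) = -31 /1200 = -0.03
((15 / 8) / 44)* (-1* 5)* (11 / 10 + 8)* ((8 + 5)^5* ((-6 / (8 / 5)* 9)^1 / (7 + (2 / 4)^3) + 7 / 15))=41119585871 / 13376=3074131.72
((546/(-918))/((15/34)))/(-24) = 0.06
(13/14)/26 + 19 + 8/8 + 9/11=20.85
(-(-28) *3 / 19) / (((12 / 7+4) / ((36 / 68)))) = 1323 / 3230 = 0.41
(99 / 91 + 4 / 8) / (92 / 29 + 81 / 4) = 16762 / 247247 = 0.07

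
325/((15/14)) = 910/3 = 303.33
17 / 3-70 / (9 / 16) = -1069 / 9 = -118.78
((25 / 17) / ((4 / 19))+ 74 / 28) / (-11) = -4583 / 5236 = -0.88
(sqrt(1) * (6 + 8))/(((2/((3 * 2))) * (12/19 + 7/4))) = 17.64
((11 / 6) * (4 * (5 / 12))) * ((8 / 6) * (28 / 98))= 220 / 189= 1.16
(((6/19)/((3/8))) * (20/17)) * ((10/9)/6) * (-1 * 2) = -3200/8721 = -0.37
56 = 56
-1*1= -1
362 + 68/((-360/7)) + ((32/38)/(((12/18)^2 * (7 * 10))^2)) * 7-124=28331059/119700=236.68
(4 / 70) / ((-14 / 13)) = -13 / 245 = -0.05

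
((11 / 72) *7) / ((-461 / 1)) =-77 / 33192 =-0.00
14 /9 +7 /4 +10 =479 /36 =13.31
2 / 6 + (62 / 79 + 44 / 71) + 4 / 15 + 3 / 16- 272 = -121068233 / 448720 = -269.81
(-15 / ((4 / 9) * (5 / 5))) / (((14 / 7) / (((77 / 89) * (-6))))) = 31185 / 356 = 87.60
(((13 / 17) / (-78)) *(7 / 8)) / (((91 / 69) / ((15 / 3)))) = -115 / 3536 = -0.03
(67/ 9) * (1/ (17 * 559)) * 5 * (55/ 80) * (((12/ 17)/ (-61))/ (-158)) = 3685/ 18684342456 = 0.00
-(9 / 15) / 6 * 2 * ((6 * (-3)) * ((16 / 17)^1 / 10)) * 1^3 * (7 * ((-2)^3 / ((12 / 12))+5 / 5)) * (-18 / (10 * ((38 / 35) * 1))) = 222264 / 8075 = 27.52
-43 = -43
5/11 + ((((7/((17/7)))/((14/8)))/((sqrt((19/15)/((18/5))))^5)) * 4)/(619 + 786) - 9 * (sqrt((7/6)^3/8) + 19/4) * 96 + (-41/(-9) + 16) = -404216/99 - 84 * sqrt(21) + 979776 * sqrt(114)/163827215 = -4467.86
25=25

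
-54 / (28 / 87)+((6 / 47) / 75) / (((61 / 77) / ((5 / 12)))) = -167.78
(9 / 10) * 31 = 279 / 10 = 27.90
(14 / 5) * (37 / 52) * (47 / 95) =12173 / 12350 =0.99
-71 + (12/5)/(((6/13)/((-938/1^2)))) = -24743/5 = -4948.60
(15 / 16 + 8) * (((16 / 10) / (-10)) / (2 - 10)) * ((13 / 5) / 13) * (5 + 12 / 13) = 847 / 4000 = 0.21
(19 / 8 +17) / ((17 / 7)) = 1085 / 136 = 7.98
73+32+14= 119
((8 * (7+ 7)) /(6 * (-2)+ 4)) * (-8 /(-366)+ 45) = -115346 /183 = -630.31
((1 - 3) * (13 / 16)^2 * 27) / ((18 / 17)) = -8619 / 256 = -33.67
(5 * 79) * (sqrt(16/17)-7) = -2765 + 1580 * sqrt(17)/17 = -2381.79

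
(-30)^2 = 900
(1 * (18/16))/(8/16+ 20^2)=1/356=0.00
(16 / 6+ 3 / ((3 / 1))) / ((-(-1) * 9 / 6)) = 22 / 9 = 2.44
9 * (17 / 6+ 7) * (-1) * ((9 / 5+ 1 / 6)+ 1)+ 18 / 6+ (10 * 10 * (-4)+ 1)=-13171 / 20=-658.55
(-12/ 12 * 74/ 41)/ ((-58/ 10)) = 370/ 1189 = 0.31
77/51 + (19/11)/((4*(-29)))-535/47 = -30243359/3058572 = -9.89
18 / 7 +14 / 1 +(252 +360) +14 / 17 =74898 / 119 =629.39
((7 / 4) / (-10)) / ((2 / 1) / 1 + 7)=-7 / 360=-0.02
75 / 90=5 / 6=0.83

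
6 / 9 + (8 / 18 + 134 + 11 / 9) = 409 / 3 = 136.33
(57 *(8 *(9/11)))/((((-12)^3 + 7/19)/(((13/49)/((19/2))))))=-0.01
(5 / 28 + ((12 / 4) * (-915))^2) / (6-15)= -210980705 / 252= -837225.02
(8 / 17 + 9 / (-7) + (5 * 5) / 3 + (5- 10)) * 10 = 25.18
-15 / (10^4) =-3 / 2000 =-0.00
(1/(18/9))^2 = 1/4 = 0.25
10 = 10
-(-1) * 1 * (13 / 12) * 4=13 / 3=4.33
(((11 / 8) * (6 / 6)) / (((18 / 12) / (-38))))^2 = 43681 / 36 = 1213.36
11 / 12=0.92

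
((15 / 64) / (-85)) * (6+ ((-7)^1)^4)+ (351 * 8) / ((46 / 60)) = 91487037 / 25024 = 3655.97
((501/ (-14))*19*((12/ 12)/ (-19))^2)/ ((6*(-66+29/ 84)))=501/ 104785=0.00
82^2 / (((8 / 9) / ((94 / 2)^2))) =33419961 / 2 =16709980.50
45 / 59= 0.76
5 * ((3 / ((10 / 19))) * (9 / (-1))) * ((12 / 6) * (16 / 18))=-456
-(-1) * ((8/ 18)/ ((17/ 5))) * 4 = 80/ 153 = 0.52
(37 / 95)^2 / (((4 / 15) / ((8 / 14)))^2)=12321 / 17689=0.70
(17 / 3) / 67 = 17 / 201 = 0.08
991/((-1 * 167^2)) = -0.04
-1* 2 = -2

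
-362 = -362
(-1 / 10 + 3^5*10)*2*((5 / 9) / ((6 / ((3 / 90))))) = 24299 / 1620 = 15.00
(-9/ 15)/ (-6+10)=-3/ 20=-0.15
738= 738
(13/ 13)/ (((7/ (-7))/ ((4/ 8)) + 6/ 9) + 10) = 3/ 26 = 0.12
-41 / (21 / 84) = -164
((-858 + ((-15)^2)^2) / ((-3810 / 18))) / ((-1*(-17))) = -13.83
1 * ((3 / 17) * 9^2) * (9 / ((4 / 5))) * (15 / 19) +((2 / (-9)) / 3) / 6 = 126.94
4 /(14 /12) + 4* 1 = 52 /7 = 7.43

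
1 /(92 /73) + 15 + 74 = 8261 /92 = 89.79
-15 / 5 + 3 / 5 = -12 / 5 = -2.40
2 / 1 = 2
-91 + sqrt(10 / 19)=-91 + sqrt(190) / 19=-90.27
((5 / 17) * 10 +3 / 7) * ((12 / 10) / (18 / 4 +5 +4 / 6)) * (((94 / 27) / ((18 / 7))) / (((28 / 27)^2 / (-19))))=-9668511 / 1016260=-9.51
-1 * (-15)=15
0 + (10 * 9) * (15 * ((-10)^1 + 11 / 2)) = -6075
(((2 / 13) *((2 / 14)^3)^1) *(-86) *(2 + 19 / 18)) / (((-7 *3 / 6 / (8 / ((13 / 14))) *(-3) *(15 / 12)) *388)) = -0.00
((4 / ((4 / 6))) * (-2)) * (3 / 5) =-36 / 5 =-7.20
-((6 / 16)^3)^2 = -729 / 262144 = -0.00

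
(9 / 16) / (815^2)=0.00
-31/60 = -0.52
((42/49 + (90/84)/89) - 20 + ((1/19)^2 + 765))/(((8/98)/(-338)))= -396893754257/128516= -3088282.82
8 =8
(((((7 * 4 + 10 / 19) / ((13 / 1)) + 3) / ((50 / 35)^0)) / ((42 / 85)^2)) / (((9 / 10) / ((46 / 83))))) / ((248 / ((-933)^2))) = 103105807102625 / 2242153368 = 45985.17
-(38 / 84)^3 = -6859 / 74088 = -0.09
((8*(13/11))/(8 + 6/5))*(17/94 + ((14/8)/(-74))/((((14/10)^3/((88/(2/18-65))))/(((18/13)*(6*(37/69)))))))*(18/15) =280998192/978284461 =0.29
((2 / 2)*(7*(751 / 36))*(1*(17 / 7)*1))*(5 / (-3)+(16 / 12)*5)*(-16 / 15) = -51068 / 27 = -1891.41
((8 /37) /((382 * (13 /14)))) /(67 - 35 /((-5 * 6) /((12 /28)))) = 112 /12402585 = 0.00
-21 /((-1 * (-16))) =-21 /16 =-1.31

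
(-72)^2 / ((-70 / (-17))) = 44064 / 35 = 1258.97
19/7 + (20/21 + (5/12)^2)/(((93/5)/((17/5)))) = 273743/93744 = 2.92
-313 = -313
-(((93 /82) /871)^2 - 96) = 489705791415 /5101102084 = 96.00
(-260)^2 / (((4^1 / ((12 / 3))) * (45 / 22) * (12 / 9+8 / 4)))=29744 / 3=9914.67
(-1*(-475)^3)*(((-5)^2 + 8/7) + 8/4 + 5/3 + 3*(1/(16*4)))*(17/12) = 73108259078125/16128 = 4533002174.98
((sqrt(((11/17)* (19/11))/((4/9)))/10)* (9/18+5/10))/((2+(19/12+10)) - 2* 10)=-9* sqrt(323)/6545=-0.02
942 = 942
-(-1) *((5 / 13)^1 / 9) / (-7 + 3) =-5 / 468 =-0.01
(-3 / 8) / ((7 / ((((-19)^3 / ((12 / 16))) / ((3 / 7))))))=6859 / 6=1143.17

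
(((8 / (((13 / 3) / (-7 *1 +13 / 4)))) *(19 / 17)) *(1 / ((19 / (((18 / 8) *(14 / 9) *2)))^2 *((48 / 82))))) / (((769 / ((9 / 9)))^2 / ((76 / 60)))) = -2009 / 522763124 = -0.00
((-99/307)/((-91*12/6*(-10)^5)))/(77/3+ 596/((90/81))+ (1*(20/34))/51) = -28611/907620608440000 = -0.00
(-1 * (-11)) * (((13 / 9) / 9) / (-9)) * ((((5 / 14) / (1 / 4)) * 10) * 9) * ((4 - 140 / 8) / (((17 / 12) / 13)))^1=371800 / 119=3124.37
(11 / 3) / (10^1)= 11 / 30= 0.37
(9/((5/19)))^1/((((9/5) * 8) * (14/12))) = 57/28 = 2.04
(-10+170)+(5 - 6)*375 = -215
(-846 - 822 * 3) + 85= -3227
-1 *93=-93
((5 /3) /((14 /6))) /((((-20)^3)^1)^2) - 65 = -5823999999 /89600000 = -65.00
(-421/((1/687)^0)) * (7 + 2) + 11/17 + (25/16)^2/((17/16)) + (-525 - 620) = -1341247/272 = -4931.06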